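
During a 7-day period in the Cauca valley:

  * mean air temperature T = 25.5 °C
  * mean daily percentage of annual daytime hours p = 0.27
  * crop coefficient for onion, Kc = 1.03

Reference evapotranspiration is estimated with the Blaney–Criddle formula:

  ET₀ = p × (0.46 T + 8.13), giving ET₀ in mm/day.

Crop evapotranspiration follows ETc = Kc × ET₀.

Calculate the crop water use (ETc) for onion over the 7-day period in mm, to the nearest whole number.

39 mm

ET₀ = 0.27 × (0.46 × 25.5 + 8.13) = 0.27 × 19.860 = 5.3622 mm/d
ETc = Kc × ET₀ = 1.03 × 5.3622 = 5.5231 mm/d
Over 7 days: 5.5231 × 7 = 38.662 mm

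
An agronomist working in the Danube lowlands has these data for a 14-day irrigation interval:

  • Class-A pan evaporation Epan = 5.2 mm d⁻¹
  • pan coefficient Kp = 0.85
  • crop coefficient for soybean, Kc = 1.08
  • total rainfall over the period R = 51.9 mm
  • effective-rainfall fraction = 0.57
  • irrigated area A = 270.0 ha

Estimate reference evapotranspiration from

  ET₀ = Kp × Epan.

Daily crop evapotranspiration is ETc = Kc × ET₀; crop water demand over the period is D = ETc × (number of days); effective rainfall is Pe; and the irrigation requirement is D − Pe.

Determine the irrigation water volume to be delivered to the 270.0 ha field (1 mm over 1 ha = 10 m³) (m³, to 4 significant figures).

ET₀ = 0.85 × 5.2 = 4.4200 mm/d
ETc = Kc × ET₀ = 1.08 × 4.4200 = 4.7736 mm/d
Crop demand D = ETc × 14 d = 4.7736 × 14 = 66.830 mm
Pe = 0.57 × 51.9 = 29.583 mm
D − Pe = 66.830 − 29.583 = 37.247 mm
Volume = 37.247 mm × 270.0 ha × 10 = 100566.9 m³

100600 m³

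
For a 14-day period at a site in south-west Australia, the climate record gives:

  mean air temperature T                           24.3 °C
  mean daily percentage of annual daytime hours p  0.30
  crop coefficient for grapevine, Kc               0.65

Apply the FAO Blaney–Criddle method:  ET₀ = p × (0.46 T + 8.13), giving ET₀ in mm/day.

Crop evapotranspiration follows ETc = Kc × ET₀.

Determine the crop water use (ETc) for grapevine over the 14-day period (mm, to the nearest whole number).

ET₀ = 0.30 × (0.46 × 24.3 + 8.13) = 0.30 × 19.308 = 5.7924 mm/d
ETc = Kc × ET₀ = 0.65 × 5.7924 = 3.7651 mm/d
Over 14 days: 3.7651 × 14 = 52.711 mm

53 mm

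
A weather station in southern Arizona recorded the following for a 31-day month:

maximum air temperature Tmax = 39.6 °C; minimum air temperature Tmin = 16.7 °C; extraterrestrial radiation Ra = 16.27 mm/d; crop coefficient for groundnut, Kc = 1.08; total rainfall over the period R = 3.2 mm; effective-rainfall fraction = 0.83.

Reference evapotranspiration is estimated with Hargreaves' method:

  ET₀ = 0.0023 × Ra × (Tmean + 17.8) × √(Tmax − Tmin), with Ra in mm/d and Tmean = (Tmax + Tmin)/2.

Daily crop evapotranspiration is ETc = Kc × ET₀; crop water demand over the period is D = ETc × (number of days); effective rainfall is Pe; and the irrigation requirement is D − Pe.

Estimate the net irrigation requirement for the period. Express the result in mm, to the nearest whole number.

273 mm

Tmean = (39.6 + 16.7)/2 = 28.15 °C
ET₀ = 0.0023 × 16.27 × (28.15 + 17.8) × √22.9 = 0.0023 × 16.27 × 45.95 × 4.7854 = 8.2285 mm/d
ETc = Kc × ET₀ = 1.08 × 8.2285 = 8.8868 mm/d
Crop demand D = ETc × 31 d = 8.8868 × 31 = 275.491 mm
Pe = 0.83 × 3.2 = 2.656 mm
D − Pe = 275.491 − 2.656 = 272.835 mm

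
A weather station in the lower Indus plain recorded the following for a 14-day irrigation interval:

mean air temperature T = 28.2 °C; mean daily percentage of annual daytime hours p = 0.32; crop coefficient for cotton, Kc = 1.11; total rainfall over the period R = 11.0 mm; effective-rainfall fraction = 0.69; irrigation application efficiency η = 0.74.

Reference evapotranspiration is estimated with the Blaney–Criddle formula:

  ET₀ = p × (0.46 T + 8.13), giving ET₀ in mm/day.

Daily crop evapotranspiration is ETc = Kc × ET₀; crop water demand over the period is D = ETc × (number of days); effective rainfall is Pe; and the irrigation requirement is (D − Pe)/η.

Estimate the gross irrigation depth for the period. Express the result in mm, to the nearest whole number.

132 mm

ET₀ = 0.32 × (0.46 × 28.2 + 8.13) = 0.32 × 21.102 = 6.7526 mm/d
ETc = Kc × ET₀ = 1.11 × 6.7526 = 7.4954 mm/d
Crop demand D = ETc × 14 d = 7.4954 × 14 = 104.936 mm
Pe = 0.69 × 11.0 = 7.590 mm
D − Pe = 104.936 − 7.590 = 97.346 mm
Gross irrigation = 97.346 / 0.74 = 131.549 mm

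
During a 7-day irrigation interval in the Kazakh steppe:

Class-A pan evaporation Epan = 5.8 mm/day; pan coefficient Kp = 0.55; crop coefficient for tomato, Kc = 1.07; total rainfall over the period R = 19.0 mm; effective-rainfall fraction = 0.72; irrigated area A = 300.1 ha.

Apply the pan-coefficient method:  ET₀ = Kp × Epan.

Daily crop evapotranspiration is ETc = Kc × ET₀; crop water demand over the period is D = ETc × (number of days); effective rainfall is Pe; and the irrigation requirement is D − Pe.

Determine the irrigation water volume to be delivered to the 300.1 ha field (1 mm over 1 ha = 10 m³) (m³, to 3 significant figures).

ET₀ = 0.55 × 5.8 = 3.1900 mm/d
ETc = Kc × ET₀ = 1.07 × 3.1900 = 3.4133 mm/d
Crop demand D = ETc × 7 d = 3.4133 × 7 = 23.893 mm
Pe = 0.72 × 19.0 = 13.680 mm
D − Pe = 23.893 − 13.680 = 10.213 mm
Volume = 10.213 mm × 300.1 ha × 10 = 30649.2 m³

30600 m³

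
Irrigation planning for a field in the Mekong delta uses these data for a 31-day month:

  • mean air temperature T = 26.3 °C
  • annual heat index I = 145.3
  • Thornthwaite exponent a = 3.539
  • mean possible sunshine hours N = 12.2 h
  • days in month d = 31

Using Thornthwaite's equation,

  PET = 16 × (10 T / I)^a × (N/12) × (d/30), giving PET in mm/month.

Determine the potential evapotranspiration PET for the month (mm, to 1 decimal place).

10T/I = 10 × 26.3 / 145.3 = 1.8100
(10T/I)^a = 1.8100^3.539 = 8.1644
Uncorrected PET = 16 × 8.1644 = 130.630 mm
Correction = (N/12)(d/30) = (12.2/12)(31/30) = 1.0506
PET = 130.630 × 1.0506 = 137.240 mm/month

137.2 mm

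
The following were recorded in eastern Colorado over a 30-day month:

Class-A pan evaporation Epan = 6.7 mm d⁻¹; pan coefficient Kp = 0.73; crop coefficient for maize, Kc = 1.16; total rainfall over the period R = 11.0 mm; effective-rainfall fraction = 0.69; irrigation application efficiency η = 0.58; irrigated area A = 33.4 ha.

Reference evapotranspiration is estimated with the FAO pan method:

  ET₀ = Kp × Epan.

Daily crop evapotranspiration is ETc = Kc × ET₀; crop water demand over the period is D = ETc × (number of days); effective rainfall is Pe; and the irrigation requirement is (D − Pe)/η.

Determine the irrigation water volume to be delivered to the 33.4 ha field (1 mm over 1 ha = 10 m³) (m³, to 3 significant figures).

ET₀ = 0.73 × 6.7 = 4.8910 mm/d
ETc = Kc × ET₀ = 1.16 × 4.8910 = 5.6736 mm/d
Crop demand D = ETc × 30 d = 5.6736 × 30 = 170.208 mm
Pe = 0.69 × 11.0 = 7.590 mm
D − Pe = 170.208 − 7.590 = 162.618 mm
Gross irrigation = 162.618 / 0.58 = 280.376 mm
Volume = 280.376 mm × 33.4 ha × 10 = 93645.6 m³

93600 m³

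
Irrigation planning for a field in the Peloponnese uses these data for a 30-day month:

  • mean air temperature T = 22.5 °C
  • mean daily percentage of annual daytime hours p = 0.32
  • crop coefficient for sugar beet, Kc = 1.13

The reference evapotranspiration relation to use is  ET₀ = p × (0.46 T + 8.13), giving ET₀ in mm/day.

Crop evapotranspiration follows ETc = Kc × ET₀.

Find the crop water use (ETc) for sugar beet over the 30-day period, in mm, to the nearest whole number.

200 mm

ET₀ = 0.32 × (0.46 × 22.5 + 8.13) = 0.32 × 18.480 = 5.9136 mm/d
ETc = Kc × ET₀ = 1.13 × 5.9136 = 6.6824 mm/d
Over 30 days: 6.6824 × 30 = 200.472 mm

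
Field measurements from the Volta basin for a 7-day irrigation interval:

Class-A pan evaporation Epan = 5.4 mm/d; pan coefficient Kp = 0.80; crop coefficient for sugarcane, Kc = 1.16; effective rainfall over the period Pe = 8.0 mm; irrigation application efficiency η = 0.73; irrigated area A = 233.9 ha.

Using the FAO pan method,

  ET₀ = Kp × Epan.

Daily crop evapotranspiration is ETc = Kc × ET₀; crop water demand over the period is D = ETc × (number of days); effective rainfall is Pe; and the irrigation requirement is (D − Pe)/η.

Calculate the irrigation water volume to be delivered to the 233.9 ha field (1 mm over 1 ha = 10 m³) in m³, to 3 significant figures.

ET₀ = 0.80 × 5.4 = 4.3200 mm/d
ETc = Kc × ET₀ = 1.16 × 4.3200 = 5.0112 mm/d
Crop demand D = ETc × 7 d = 5.0112 × 7 = 35.078 mm
D − Pe = 35.078 − 8.0 = 27.078 mm
Gross irrigation = 27.078 / 0.73 = 37.093 mm
Volume = 37.093 mm × 233.9 ha × 10 = 86760.5 m³

86800 m³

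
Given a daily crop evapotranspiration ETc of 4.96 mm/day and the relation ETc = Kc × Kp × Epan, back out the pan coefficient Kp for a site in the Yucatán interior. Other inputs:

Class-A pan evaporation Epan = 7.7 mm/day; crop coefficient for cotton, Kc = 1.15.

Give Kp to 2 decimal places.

0.56

ETc = Kc × Kp × Epan  ⇒  Kp = ETc / (Kc × Epan)
Kp = 4.96 / (1.15 × 7.7) = 4.96 / 8.855 = 0.5601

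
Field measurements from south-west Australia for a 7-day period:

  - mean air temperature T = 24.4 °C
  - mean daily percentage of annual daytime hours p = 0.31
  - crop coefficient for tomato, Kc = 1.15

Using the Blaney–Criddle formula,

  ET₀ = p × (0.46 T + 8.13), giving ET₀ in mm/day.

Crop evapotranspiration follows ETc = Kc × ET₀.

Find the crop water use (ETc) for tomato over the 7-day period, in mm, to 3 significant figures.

ET₀ = 0.31 × (0.46 × 24.4 + 8.13) = 0.31 × 19.354 = 5.9997 mm/d
ETc = Kc × ET₀ = 1.15 × 5.9997 = 6.8997 mm/d
Over 7 days: 6.8997 × 7 = 48.298 mm

48.3 mm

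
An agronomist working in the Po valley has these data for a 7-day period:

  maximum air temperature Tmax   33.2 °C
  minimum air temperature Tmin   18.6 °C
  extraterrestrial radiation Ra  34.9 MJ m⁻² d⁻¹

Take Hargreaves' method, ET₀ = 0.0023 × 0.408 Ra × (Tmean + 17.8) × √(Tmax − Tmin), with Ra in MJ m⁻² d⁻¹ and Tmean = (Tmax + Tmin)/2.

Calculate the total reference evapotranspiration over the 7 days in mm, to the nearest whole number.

Tmean = (33.2 + 18.6)/2 = 25.90 °C
0.408 Ra = 0.408 × 34.9 = 14.2392 mm/d equivalent
ET₀ = 0.0023 × 14.2392 × (25.90 + 17.8) × √14.6 = 0.0023 × 14.2392 × 43.70 × 3.8210 = 5.4685 mm/d
Over 7 days: 5.4685 × 7 = 38.280 mm

38 mm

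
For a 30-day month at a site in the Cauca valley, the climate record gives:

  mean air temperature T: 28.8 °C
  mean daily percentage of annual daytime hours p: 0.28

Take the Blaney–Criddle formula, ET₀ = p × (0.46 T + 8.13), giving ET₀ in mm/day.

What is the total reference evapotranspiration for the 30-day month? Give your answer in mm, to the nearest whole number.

ET₀ = 0.28 × (0.46 × 28.8 + 8.13) = 0.28 × 21.378 = 5.9858 mm/d
Monthly total = 5.9858 × 30 = 179.574 mm

180 mm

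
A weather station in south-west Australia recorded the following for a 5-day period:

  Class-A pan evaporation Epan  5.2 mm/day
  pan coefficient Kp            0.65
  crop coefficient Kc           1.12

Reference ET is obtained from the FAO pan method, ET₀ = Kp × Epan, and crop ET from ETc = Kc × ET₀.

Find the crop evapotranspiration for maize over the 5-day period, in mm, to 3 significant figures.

18.9 mm

ET₀ = 0.65 × 5.2 = 3.3800 mm/d
ETc = Kc × ET₀ = 1.12 × 3.3800 = 3.7856 mm/d
Over 5 days: 3.7856 × 5 = 18.928 mm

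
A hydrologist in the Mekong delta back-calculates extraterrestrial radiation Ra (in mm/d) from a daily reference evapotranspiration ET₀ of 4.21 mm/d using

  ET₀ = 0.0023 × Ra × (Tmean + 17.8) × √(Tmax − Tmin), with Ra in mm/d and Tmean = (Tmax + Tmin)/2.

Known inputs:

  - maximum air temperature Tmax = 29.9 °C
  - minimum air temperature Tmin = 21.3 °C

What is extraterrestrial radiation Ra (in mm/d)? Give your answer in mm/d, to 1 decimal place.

14.4 mm/d

Tmean = 25.60 °C; √ΔT = 2.9326
Ra = ET₀ / [0.0023 × (Tmean+17.8) × √ΔT] = 4.21 / (0.0023 × 43.40 × 2.9326) = 14.382 mm/d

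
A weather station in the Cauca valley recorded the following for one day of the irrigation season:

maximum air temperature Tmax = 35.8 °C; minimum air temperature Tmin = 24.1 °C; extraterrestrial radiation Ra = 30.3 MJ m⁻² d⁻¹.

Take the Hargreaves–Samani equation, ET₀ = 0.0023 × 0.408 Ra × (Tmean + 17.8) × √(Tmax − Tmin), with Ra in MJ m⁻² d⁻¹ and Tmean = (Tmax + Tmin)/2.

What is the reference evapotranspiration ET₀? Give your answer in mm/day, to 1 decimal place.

4.6 mm/day

Tmean = (35.8 + 24.1)/2 = 29.95 °C
0.408 Ra = 0.408 × 30.3 = 12.3624 mm/d equivalent
ET₀ = 0.0023 × 12.3624 × (29.95 + 17.8) × √11.7 = 0.0023 × 12.3624 × 47.75 × 3.4205 = 4.6440 mm/d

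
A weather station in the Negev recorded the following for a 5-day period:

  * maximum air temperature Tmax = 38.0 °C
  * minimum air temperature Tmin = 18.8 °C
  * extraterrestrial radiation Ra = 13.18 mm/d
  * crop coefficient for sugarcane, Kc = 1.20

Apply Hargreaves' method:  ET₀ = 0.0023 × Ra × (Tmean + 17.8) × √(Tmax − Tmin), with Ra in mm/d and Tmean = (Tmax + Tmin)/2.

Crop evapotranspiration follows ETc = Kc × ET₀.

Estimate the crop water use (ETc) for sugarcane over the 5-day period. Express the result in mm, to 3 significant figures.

Tmean = (38.0 + 18.8)/2 = 28.40 °C
ET₀ = 0.0023 × 13.18 × (28.40 + 17.8) × √19.2 = 0.0023 × 13.18 × 46.20 × 4.3818 = 6.1367 mm/d
ETc = Kc × ET₀ = 1.20 × 6.1367 = 7.3640 mm/d
Over 5 days: 7.3640 × 5 = 36.820 mm

36.8 mm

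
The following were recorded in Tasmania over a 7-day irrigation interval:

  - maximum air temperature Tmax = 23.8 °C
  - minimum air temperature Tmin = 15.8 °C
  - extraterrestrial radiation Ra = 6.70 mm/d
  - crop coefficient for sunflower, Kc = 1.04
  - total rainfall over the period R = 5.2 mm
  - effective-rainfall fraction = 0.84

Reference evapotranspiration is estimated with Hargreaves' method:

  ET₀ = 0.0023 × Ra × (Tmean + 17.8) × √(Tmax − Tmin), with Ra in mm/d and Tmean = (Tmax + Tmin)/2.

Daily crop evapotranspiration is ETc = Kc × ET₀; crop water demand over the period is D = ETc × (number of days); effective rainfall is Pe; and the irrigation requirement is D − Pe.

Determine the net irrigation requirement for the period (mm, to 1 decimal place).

7.6 mm

Tmean = (23.8 + 15.8)/2 = 19.80 °C
ET₀ = 0.0023 × 6.70 × (19.80 + 17.8) × √8.0 = 0.0023 × 6.70 × 37.60 × 2.8284 = 1.6388 mm/d
ETc = Kc × ET₀ = 1.04 × 1.6388 = 1.7044 mm/d
Crop demand D = ETc × 7 d = 1.7044 × 7 = 11.931 mm
Pe = 0.84 × 5.2 = 4.368 mm
D − Pe = 11.931 − 4.368 = 7.563 mm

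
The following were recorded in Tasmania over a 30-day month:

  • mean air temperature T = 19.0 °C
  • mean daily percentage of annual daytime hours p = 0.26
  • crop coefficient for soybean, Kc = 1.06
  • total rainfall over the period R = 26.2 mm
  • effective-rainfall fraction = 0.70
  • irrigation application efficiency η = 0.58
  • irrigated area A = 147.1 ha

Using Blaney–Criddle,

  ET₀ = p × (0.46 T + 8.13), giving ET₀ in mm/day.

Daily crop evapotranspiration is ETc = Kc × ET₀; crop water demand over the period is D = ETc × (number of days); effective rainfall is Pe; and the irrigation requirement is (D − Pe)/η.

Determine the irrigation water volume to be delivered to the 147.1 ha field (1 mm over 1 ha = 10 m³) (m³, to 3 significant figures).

307000 m³

ET₀ = 0.26 × (0.46 × 19.0 + 8.13) = 0.26 × 16.870 = 4.3862 mm/d
ETc = Kc × ET₀ = 1.06 × 4.3862 = 4.6494 mm/d
Crop demand D = ETc × 30 d = 4.6494 × 30 = 139.482 mm
Pe = 0.70 × 26.2 = 18.340 mm
D − Pe = 139.482 − 18.340 = 121.142 mm
Gross irrigation = 121.142 / 0.58 = 208.866 mm
Volume = 208.866 mm × 147.1 ha × 10 = 307241.9 m³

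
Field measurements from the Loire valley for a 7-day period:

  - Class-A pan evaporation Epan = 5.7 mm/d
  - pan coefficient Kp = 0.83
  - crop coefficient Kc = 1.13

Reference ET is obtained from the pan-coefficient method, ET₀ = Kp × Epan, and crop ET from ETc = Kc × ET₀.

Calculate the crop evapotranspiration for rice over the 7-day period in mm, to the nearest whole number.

ET₀ = 0.83 × 5.7 = 4.7310 mm/d
ETc = Kc × ET₀ = 1.13 × 4.7310 = 5.3460 mm/d
Over 7 days: 5.3460 × 7 = 37.422 mm

37 mm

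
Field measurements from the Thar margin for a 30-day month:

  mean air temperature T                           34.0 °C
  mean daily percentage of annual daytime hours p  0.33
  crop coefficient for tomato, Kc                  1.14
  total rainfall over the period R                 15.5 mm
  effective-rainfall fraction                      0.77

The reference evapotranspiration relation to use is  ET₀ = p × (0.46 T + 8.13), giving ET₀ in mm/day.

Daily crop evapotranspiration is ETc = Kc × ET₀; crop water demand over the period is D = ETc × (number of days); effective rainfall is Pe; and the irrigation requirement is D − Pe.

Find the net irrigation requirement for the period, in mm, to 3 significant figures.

256 mm

ET₀ = 0.33 × (0.46 × 34.0 + 8.13) = 0.33 × 23.770 = 7.8441 mm/d
ETc = Kc × ET₀ = 1.14 × 7.8441 = 8.9423 mm/d
Crop demand D = ETc × 30 d = 8.9423 × 30 = 268.269 mm
Pe = 0.77 × 15.5 = 11.935 mm
D − Pe = 268.269 − 11.935 = 256.334 mm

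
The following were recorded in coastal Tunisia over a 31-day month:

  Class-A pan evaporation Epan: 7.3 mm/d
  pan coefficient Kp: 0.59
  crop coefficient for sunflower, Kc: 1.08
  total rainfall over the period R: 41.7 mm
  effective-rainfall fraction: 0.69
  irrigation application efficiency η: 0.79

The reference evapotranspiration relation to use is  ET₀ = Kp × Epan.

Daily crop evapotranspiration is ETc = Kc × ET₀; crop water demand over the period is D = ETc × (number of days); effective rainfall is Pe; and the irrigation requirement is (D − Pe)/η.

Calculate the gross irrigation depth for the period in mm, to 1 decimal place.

146.1 mm

ET₀ = 0.59 × 7.3 = 4.3070 mm/d
ETc = Kc × ET₀ = 1.08 × 4.3070 = 4.6516 mm/d
Crop demand D = ETc × 31 d = 4.6516 × 31 = 144.200 mm
Pe = 0.69 × 41.7 = 28.773 mm
D − Pe = 144.200 − 28.773 = 115.427 mm
Gross irrigation = 115.427 / 0.79 = 146.110 mm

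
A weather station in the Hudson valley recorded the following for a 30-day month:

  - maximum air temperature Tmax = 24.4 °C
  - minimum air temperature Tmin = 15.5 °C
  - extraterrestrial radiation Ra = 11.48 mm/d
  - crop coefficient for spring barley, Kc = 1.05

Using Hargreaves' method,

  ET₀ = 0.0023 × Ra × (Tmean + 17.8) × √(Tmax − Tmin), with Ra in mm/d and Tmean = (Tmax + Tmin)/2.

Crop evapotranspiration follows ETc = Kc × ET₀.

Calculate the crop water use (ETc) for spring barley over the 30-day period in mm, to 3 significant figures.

93.7 mm

Tmean = (24.4 + 15.5)/2 = 19.95 °C
ET₀ = 0.0023 × 11.48 × (19.95 + 17.8) × √8.9 = 0.0023 × 11.48 × 37.75 × 2.9833 = 2.9736 mm/d
ETc = Kc × ET₀ = 1.05 × 2.9736 = 3.1223 mm/d
Over 30 days: 3.1223 × 30 = 93.669 mm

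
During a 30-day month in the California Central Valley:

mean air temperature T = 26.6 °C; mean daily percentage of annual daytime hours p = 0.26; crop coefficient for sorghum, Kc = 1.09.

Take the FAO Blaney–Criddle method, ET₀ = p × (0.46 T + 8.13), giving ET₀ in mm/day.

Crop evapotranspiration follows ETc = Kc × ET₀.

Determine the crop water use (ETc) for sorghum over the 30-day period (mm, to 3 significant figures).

ET₀ = 0.26 × (0.46 × 26.6 + 8.13) = 0.26 × 20.366 = 5.2952 mm/d
ETc = Kc × ET₀ = 1.09 × 5.2952 = 5.7718 mm/d
Over 30 days: 5.7718 × 30 = 173.154 mm

173 mm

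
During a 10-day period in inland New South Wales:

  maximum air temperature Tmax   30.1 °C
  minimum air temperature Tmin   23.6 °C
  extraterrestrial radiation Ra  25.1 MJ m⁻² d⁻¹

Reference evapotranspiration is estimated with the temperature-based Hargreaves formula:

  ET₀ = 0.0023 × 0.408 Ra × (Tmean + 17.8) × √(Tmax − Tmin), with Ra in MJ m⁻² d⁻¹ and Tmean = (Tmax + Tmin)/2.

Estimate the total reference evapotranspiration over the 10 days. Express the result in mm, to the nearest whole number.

27 mm

Tmean = (30.1 + 23.6)/2 = 26.85 °C
0.408 Ra = 0.408 × 25.1 = 10.2408 mm/d equivalent
ET₀ = 0.0023 × 10.2408 × (26.85 + 17.8) × √6.5 = 0.0023 × 10.2408 × 44.65 × 2.5495 = 2.6813 mm/d
Over 10 days: 2.6813 × 10 = 26.813 mm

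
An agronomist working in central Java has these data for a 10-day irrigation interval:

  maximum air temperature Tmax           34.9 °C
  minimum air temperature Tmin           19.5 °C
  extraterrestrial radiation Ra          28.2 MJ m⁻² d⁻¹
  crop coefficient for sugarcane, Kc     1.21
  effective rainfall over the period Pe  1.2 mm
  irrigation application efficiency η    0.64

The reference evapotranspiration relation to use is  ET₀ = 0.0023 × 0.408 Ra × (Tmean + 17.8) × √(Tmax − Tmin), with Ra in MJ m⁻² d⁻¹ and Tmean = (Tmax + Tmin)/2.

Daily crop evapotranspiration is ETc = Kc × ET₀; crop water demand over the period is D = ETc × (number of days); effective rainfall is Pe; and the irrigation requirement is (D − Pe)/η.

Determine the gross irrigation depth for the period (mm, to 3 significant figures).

86.5 mm

Tmean = (34.9 + 19.5)/2 = 27.20 °C
0.408 Ra = 0.408 × 28.2 = 11.5056 mm/d equivalent
ET₀ = 0.0023 × 11.5056 × (27.20 + 17.8) × √15.4 = 0.0023 × 11.5056 × 45.00 × 3.9243 = 4.6732 mm/d
ETc = Kc × ET₀ = 1.21 × 4.6732 = 5.6546 mm/d
Crop demand D = ETc × 10 d = 5.6546 × 10 = 56.546 mm
D − Pe = 56.546 − 1.2 = 55.346 mm
Gross irrigation = 55.346 / 0.64 = 86.478 mm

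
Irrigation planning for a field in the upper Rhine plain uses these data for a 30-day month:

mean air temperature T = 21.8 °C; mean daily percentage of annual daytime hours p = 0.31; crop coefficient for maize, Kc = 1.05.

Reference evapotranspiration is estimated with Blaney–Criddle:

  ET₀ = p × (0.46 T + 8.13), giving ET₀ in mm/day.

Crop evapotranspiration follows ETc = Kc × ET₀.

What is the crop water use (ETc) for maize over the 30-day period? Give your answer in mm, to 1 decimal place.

ET₀ = 0.31 × (0.46 × 21.8 + 8.13) = 0.31 × 18.158 = 5.6290 mm/d
ETc = Kc × ET₀ = 1.05 × 5.6290 = 5.9105 mm/d
Over 30 days: 5.9105 × 30 = 177.315 mm

177.3 mm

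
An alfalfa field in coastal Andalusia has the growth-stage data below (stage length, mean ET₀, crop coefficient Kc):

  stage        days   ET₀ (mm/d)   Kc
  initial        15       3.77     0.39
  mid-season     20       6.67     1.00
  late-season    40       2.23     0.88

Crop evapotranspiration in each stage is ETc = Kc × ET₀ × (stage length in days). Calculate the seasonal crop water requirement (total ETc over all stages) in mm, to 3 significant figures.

initial: 0.39 × 3.77 × 15 = 22.05 mm
mid-season: 1.00 × 6.67 × 20 = 133.40 mm
late-season: 0.88 × 2.23 × 40 = 78.50 mm
Seasonal total = 233.95 mm

234 mm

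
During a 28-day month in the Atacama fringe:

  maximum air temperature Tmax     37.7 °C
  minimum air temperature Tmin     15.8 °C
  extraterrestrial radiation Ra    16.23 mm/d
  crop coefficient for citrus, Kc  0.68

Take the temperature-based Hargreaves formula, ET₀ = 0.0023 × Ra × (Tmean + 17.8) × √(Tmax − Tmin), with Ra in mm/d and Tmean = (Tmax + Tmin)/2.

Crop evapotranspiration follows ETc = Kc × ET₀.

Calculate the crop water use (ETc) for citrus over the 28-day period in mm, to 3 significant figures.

148 mm

Tmean = (37.7 + 15.8)/2 = 26.75 °C
ET₀ = 0.0023 × 16.23 × (26.75 + 17.8) × √21.9 = 0.0023 × 16.23 × 44.55 × 4.6797 = 7.7824 mm/d
ETc = Kc × ET₀ = 0.68 × 7.7824 = 5.2920 mm/d
Over 28 days: 5.2920 × 28 = 148.176 mm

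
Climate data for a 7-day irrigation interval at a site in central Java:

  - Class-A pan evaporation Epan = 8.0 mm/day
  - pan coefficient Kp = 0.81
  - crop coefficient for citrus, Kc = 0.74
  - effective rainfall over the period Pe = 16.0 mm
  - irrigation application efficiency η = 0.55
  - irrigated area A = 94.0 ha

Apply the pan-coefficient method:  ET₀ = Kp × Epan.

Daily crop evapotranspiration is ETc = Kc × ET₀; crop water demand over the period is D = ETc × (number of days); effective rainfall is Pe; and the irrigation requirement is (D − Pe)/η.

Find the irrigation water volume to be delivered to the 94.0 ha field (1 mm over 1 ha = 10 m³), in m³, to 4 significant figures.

ET₀ = 0.81 × 8.0 = 6.4800 mm/d
ETc = Kc × ET₀ = 0.74 × 6.4800 = 4.7952 mm/d
Crop demand D = ETc × 7 d = 4.7952 × 7 = 33.566 mm
D − Pe = 33.566 − 16.0 = 17.566 mm
Gross irrigation = 17.566 / 0.55 = 31.938 mm
Volume = 31.938 mm × 94.0 ha × 10 = 30021.7 m³

30020 m³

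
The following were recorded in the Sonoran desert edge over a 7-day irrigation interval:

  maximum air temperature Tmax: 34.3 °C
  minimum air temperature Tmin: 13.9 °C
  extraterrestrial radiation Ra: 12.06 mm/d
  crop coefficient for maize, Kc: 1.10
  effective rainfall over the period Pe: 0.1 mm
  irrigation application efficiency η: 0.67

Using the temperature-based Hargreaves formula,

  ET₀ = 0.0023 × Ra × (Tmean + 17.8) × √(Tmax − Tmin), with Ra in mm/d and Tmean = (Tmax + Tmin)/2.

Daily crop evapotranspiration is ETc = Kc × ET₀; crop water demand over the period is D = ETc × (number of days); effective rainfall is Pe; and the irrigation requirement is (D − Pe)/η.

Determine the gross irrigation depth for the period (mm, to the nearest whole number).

Tmean = (34.3 + 13.9)/2 = 24.10 °C
ET₀ = 0.0023 × 12.06 × (24.10 + 17.8) × √20.4 = 0.0023 × 12.06 × 41.90 × 4.5166 = 5.2493 mm/d
ETc = Kc × ET₀ = 1.10 × 5.2493 = 5.7742 mm/d
Crop demand D = ETc × 7 d = 5.7742 × 7 = 40.419 mm
D − Pe = 40.419 − 0.1 = 40.319 mm
Gross irrigation = 40.319 / 0.67 = 60.178 mm

60 mm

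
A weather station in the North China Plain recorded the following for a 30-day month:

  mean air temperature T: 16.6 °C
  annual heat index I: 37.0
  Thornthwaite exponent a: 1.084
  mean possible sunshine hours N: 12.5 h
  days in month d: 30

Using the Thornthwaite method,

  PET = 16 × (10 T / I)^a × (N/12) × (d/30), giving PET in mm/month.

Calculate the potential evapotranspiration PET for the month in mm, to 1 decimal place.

10T/I = 10 × 16.6 / 37.0 = 4.4865
(10T/I)^a = 4.4865^1.084 = 5.0894
Uncorrected PET = 16 × 5.0894 = 81.430 mm
Correction = (N/12)(d/30) = (12.5/12)(30/30) = 1.0417
PET = 81.430 × 1.0417 = 84.826 mm/month

84.8 mm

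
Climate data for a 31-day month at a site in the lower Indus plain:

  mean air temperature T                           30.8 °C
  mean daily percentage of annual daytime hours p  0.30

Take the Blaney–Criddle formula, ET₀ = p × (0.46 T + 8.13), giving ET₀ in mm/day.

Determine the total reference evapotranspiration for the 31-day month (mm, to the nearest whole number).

207 mm

ET₀ = 0.30 × (0.46 × 30.8 + 8.13) = 0.30 × 22.298 = 6.6894 mm/d
Monthly total = 6.6894 × 31 = 207.371 mm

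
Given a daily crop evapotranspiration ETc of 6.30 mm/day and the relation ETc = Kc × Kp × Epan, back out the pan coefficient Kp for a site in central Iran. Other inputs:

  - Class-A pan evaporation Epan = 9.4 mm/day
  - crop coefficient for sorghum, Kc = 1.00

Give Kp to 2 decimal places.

ETc = Kc × Kp × Epan  ⇒  Kp = ETc / (Kc × Epan)
Kp = 6.30 / (1.00 × 9.4) = 6.30 / 9.400 = 0.6702

0.67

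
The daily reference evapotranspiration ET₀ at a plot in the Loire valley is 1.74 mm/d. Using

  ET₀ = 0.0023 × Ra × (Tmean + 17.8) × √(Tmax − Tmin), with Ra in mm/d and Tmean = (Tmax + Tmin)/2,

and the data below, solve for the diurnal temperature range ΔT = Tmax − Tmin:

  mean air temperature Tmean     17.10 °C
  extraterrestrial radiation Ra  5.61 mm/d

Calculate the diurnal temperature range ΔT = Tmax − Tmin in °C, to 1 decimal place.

√ΔT = ET₀ / [0.0023 × Ra × (Tmean+17.8)] = 1.74 / (0.0023 × 5.61 × 34.90) = 3.8640
ΔT = 3.8640² = 14.930 °C

14.9 °C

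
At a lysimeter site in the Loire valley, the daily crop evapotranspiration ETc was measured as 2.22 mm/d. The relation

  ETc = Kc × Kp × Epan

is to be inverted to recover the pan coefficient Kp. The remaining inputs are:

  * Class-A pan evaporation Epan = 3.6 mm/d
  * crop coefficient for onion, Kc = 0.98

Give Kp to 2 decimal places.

ETc = Kc × Kp × Epan  ⇒  Kp = ETc / (Kc × Epan)
Kp = 2.22 / (0.98 × 3.6) = 2.22 / 3.528 = 0.6293

0.63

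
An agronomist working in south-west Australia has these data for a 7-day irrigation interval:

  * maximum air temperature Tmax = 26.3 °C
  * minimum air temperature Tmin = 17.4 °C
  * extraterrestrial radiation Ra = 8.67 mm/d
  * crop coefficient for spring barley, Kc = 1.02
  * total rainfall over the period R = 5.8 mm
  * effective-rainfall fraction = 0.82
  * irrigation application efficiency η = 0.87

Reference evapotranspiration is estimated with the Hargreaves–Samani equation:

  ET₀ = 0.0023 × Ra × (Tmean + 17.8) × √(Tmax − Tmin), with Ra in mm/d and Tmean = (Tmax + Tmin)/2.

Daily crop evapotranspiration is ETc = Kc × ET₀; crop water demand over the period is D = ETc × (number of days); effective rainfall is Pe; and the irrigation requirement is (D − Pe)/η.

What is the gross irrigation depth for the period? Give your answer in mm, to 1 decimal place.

13.9 mm

Tmean = (26.3 + 17.4)/2 = 21.85 °C
ET₀ = 0.0023 × 8.67 × (21.85 + 17.8) × √8.9 = 0.0023 × 8.67 × 39.65 × 2.9833 = 2.3588 mm/d
ETc = Kc × ET₀ = 1.02 × 2.3588 = 2.4060 mm/d
Crop demand D = ETc × 7 d = 2.4060 × 7 = 16.842 mm
Pe = 0.82 × 5.8 = 4.756 mm
D − Pe = 16.842 − 4.756 = 12.086 mm
Gross irrigation = 12.086 / 0.87 = 13.892 mm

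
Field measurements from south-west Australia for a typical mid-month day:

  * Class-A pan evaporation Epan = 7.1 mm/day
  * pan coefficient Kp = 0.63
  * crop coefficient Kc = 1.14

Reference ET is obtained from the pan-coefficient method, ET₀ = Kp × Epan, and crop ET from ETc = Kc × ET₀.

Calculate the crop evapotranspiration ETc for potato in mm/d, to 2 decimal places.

ET₀ = 0.63 × 7.1 = 4.4730 mm/d
ETc = Kc × ET₀ = 1.14 × 4.4730 = 5.0992 mm/d

5.10 mm/d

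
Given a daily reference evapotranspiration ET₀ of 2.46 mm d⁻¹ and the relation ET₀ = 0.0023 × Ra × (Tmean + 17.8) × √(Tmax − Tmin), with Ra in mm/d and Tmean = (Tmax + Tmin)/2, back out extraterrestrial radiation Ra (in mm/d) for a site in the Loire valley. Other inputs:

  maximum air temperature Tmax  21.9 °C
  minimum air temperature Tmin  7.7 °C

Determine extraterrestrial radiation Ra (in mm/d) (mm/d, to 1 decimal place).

Tmean = 14.80 °C; √ΔT = 3.7683
Ra = ET₀ / [0.0023 × (Tmean+17.8) × √ΔT] = 2.46 / (0.0023 × 32.60 × 3.7683) = 8.707 mm/d

8.7 mm/d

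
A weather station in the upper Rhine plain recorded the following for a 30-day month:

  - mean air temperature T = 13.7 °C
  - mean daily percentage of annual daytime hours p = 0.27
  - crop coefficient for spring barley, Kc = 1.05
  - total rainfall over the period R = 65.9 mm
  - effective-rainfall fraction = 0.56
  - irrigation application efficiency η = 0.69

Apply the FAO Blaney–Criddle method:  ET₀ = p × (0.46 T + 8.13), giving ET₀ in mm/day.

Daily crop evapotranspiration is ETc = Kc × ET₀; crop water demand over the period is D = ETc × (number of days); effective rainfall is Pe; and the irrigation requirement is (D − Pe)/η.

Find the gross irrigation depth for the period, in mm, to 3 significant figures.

ET₀ = 0.27 × (0.46 × 13.7 + 8.13) = 0.27 × 14.432 = 3.8966 mm/d
ETc = Kc × ET₀ = 1.05 × 3.8966 = 4.0914 mm/d
Crop demand D = ETc × 30 d = 4.0914 × 30 = 122.742 mm
Pe = 0.56 × 65.9 = 36.904 mm
D − Pe = 122.742 − 36.904 = 85.838 mm
Gross irrigation = 85.838 / 0.69 = 124.403 mm

124 mm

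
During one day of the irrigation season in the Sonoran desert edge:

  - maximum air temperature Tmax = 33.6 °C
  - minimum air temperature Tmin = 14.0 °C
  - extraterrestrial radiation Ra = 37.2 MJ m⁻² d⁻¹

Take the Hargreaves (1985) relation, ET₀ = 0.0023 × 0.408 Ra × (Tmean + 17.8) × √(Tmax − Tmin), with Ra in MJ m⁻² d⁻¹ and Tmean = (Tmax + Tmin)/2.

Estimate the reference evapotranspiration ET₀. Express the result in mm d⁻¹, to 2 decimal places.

Tmean = (33.6 + 14.0)/2 = 23.80 °C
0.408 Ra = 0.408 × 37.2 = 15.1776 mm/d equivalent
ET₀ = 0.0023 × 15.1776 × (23.80 + 17.8) × √19.6 = 0.0023 × 15.1776 × 41.60 × 4.4272 = 6.4291 mm/d

6.43 mm d⁻¹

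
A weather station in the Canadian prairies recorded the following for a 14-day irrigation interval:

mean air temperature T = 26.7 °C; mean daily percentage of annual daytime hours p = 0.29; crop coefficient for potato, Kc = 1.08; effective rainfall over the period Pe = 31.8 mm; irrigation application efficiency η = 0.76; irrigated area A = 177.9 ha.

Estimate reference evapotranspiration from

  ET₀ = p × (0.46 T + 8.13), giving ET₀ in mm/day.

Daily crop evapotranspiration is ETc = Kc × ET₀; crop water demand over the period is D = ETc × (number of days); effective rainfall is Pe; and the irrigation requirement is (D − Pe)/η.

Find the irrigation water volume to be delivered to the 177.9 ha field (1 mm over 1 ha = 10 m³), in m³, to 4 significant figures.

ET₀ = 0.29 × (0.46 × 26.7 + 8.13) = 0.29 × 20.412 = 5.9195 mm/d
ETc = Kc × ET₀ = 1.08 × 5.9195 = 6.3931 mm/d
Crop demand D = ETc × 14 d = 6.3931 × 14 = 89.503 mm
D − Pe = 89.503 − 31.8 = 57.703 mm
Gross irrigation = 57.703 / 0.76 = 75.925 mm
Volume = 75.925 mm × 177.9 ha × 10 = 135070.6 m³

135100 m³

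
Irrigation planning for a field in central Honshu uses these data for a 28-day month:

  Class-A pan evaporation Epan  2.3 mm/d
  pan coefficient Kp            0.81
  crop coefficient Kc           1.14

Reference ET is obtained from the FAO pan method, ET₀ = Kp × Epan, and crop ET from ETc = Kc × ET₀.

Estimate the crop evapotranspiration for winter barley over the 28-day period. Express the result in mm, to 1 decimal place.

ET₀ = 0.81 × 2.3 = 1.8630 mm/d
ETc = Kc × ET₀ = 1.14 × 1.8630 = 2.1238 mm/d
Over 28 days: 2.1238 × 28 = 59.466 mm

59.5 mm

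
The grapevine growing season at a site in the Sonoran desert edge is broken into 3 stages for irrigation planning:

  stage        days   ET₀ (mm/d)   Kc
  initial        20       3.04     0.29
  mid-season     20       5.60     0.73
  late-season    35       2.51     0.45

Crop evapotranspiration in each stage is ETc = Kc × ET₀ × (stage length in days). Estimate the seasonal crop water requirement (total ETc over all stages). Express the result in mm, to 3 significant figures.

initial: 0.29 × 3.04 × 20 = 17.63 mm
mid-season: 0.73 × 5.60 × 20 = 81.76 mm
late-season: 0.45 × 2.51 × 35 = 39.53 mm
Seasonal total = 138.92 mm

139 mm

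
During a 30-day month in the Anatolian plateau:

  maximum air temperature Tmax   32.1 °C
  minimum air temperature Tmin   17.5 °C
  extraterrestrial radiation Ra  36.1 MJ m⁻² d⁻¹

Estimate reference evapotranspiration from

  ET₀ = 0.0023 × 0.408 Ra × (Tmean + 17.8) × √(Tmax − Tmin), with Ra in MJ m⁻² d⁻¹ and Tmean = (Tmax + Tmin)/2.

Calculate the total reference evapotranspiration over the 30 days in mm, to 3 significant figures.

165 mm

Tmean = (32.1 + 17.5)/2 = 24.80 °C
0.408 Ra = 0.408 × 36.1 = 14.7288 mm/d equivalent
ET₀ = 0.0023 × 14.7288 × (24.80 + 17.8) × √14.6 = 0.0023 × 14.7288 × 42.60 × 3.8210 = 5.5142 mm/d
Over 30 days: 5.5142 × 30 = 165.426 mm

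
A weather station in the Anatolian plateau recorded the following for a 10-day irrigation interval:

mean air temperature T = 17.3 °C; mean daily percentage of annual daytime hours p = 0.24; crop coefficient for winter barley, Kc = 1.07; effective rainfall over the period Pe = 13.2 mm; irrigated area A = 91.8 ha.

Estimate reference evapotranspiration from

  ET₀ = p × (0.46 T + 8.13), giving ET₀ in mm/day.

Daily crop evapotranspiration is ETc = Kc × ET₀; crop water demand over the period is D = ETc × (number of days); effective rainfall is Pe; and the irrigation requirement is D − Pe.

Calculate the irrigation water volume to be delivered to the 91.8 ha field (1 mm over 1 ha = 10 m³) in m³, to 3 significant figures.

ET₀ = 0.24 × (0.46 × 17.3 + 8.13) = 0.24 × 16.088 = 3.8611 mm/d
ETc = Kc × ET₀ = 1.07 × 3.8611 = 4.1314 mm/d
Crop demand D = ETc × 10 d = 4.1314 × 10 = 41.314 mm
D − Pe = 41.314 − 13.2 = 28.114 mm
Volume = 28.114 mm × 91.8 ha × 10 = 25808.7 m³

25800 m³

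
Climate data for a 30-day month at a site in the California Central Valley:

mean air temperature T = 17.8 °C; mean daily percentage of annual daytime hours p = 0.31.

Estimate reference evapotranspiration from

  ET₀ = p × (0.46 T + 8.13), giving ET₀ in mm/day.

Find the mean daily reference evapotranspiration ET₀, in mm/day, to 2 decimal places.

5.06 mm/day

ET₀ = 0.31 × (0.46 × 17.8 + 8.13) = 0.31 × 16.318 = 5.0586 mm/d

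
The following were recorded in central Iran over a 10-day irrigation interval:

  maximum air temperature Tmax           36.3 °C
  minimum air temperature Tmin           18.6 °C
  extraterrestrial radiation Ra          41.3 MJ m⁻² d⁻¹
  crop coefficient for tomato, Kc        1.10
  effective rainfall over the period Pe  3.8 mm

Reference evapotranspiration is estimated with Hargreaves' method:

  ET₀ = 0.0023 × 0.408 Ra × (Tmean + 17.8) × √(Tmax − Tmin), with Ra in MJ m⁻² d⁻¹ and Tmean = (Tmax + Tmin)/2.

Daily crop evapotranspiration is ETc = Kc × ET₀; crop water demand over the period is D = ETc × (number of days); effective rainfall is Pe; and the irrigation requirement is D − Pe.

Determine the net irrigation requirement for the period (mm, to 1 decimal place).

Tmean = (36.3 + 18.6)/2 = 27.45 °C
0.408 Ra = 0.408 × 41.3 = 16.8504 mm/d equivalent
ET₀ = 0.0023 × 16.8504 × (27.45 + 17.8) × √17.7 = 0.0023 × 16.8504 × 45.25 × 4.2071 = 7.3780 mm/d
ETc = Kc × ET₀ = 1.10 × 7.3780 = 8.1158 mm/d
Crop demand D = ETc × 10 d = 8.1158 × 10 = 81.158 mm
D − Pe = 81.158 − 3.8 = 77.358 mm

77.4 mm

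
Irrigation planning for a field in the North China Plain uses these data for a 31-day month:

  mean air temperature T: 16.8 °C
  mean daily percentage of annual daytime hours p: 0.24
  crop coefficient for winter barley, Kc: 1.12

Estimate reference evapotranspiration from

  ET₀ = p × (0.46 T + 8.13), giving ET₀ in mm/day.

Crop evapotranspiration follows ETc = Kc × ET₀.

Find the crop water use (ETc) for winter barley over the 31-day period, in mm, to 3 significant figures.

ET₀ = 0.24 × (0.46 × 16.8 + 8.13) = 0.24 × 15.858 = 3.8059 mm/d
ETc = Kc × ET₀ = 1.12 × 3.8059 = 4.2626 mm/d
Over 31 days: 4.2626 × 31 = 132.141 mm

132 mm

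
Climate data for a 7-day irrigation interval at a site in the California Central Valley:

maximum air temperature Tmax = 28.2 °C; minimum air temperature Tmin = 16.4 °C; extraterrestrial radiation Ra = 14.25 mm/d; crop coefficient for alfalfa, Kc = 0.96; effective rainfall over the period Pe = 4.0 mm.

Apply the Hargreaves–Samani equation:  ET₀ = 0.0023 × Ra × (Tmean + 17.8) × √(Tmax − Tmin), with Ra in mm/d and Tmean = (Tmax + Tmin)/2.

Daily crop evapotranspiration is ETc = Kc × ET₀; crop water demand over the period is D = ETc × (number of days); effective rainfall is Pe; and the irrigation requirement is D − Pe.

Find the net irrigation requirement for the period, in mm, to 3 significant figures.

26.3 mm

Tmean = (28.2 + 16.4)/2 = 22.30 °C
ET₀ = 0.0023 × 14.25 × (22.30 + 17.8) × √11.8 = 0.0023 × 14.25 × 40.10 × 3.4351 = 4.5147 mm/d
ETc = Kc × ET₀ = 0.96 × 4.5147 = 4.3341 mm/d
Crop demand D = ETc × 7 d = 4.3341 × 7 = 30.339 mm
D − Pe = 30.339 − 4.0 = 26.339 mm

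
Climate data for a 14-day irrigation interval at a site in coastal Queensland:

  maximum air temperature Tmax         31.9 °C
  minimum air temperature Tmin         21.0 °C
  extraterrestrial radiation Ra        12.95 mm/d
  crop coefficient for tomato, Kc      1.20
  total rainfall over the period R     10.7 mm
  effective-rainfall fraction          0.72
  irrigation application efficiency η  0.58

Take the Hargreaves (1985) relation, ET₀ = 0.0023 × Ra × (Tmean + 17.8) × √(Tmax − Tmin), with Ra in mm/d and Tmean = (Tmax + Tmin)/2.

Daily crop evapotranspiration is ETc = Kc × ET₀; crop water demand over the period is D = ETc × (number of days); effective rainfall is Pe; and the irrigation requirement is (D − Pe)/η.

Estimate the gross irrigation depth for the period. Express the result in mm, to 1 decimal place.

112.8 mm

Tmean = (31.9 + 21.0)/2 = 26.45 °C
ET₀ = 0.0023 × 12.95 × (26.45 + 17.8) × √10.9 = 0.0023 × 12.95 × 44.25 × 3.3015 = 4.3513 mm/d
ETc = Kc × ET₀ = 1.20 × 4.3513 = 5.2216 mm/d
Crop demand D = ETc × 14 d = 5.2216 × 14 = 73.102 mm
Pe = 0.72 × 10.7 = 7.704 mm
D − Pe = 73.102 − 7.704 = 65.398 mm
Gross irrigation = 65.398 / 0.58 = 112.755 mm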